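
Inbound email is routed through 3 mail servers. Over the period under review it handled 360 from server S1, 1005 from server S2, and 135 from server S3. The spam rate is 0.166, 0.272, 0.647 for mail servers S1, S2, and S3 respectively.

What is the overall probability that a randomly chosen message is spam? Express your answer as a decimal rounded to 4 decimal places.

Total: 360 + 1005 + 135 = 1500.
P(S1) = 360/1500 = 0.24. P(S2) = 1005/1500 = 0.67. P(S3) = 135/1500 = 0.09.
P(S) = P(S|S1)·P(S1) + P(S|S2)·P(S2) + P(S|S3)·P(S3)
      = 0.166·0.24 + 0.272·0.67 + 0.647·0.09
      = 0.03984 + 0.18224 + 0.05823 = 0.28031

0.2803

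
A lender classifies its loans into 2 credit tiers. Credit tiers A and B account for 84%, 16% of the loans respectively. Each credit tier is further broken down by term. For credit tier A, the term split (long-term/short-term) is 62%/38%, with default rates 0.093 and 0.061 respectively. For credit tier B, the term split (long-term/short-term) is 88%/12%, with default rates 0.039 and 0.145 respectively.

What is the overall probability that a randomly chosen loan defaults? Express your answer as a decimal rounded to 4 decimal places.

P(D) ≈ 0.0762

P(D|A) = 0.62·0.093 + 0.38·0.061 = 0.05766 + 0.02318 = 0.08084
P(D|B) = 0.88·0.039 + 0.12·0.145 = 0.03432 + 0.0174 = 0.05172
Then overall,
P(D) = 0.84·0.08084 + 0.16·0.05172
      = 0.0679056 + 0.0082752 = 0.0761808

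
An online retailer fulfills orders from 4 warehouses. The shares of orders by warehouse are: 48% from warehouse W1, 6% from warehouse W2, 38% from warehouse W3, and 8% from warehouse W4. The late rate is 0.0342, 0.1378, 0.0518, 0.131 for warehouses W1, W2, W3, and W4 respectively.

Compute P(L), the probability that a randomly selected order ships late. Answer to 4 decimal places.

By the law of total probability,
P(L) = P(L|W1)·P(W1) + P(L|W2)·P(W2) + P(L|W3)·P(W3) + P(L|W4)·P(W4)
      = 0.0342·0.48 + 0.1378·0.06 + 0.0518·0.38 + 0.131·0.08
      = 0.016416 + 0.008268 + 0.019684 + 0.01048 = 0.054848

0.0548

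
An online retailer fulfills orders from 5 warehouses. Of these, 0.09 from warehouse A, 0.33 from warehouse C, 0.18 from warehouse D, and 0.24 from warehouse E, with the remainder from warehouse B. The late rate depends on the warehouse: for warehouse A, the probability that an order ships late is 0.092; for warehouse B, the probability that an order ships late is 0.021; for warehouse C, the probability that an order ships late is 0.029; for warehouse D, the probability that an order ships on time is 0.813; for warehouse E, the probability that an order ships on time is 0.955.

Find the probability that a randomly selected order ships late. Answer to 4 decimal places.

P(B) = 1 − (0.09 + 0.33 + 0.18 + 0.24) = 0.16.
P(L|D) = 1 − 0.813 = 0.187.
P(L|E) = 1 − 0.955 = 0.045.
P(L) = P(L|A)·P(A) + P(L|B)·P(B) + P(L|C)·P(C) + P(L|D)·P(D) + P(L|E)·P(E)
      = 0.092·0.09 + 0.021·0.16 + 0.029·0.33 + 0.187·0.18 + 0.045·0.24
      = 0.00828 + 0.00336 + 0.00957 + 0.03366 + 0.0108 = 0.06567

0.0657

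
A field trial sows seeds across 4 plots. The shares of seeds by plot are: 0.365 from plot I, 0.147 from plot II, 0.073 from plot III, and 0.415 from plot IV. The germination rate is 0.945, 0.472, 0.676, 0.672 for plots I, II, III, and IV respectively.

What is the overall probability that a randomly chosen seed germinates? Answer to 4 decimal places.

0.7425

P(G) = P(G|I)·P(I) + P(G|II)·P(II) + P(G|III)·P(III) + P(G|IV)·P(IV)
      = 0.945·0.365 + 0.472·0.147 + 0.676·0.073 + 0.672·0.415
      = 0.344925 + 0.069384 + 0.049348 + 0.27888 = 0.742537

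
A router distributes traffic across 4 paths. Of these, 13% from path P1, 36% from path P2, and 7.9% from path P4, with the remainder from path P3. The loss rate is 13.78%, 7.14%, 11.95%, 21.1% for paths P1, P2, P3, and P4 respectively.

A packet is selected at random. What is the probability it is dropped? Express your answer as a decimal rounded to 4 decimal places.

P(L) ≈ 0.1118

P(P3) = 1 − (0.13 + 0.36 + 0.079) = 0.431.
Summing over the partition,
P(L) = P(L|P1)·P(P1) + P(L|P2)·P(P2) + P(L|P3)·P(P3) + P(L|P4)·P(P4)
      = 0.1378·0.13 + 0.0714·0.36 + 0.1195·0.431 + 0.211·0.079
      = 0.017914 + 0.025704 + 0.0515045 + 0.016669 = 0.1117915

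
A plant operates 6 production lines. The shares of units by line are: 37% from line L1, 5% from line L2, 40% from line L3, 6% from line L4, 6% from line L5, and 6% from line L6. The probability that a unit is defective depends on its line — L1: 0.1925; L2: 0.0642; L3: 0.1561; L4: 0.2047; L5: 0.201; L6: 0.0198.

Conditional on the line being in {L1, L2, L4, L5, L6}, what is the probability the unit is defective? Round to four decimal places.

0.1666

Let S = {L1, L2, L4, L5, L6}.
P(S) = 0.37 + 0.05 + 0.06 + 0.06 + 0.06 = 0.6.
P(D ∩ S) = 0.1925·0.37 + 0.0642·0.05 + 0.2047·0.06 + 0.201·0.06 + 0.0198·0.06 = 0.071225 + 0.00321 + 0.012282 + 0.01206 + 0.001188 = 0.099965.
P(D | S) = 0.099965 / 0.6 = 0.166608…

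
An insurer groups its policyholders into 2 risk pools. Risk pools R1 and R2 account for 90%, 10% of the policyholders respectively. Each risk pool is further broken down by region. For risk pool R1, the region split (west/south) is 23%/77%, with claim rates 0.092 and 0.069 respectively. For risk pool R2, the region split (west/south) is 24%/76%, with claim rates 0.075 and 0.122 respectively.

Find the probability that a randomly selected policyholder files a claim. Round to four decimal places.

0.0779

P(C|R1) = 0.23·0.092 + 0.77·0.069 = 0.02116 + 0.05313 = 0.07429
P(C|R2) = 0.24·0.075 + 0.76·0.122 = 0.018 + 0.09272 = 0.11072
By total probability over the outer partition,
P(C) = 0.9·0.07429 + 0.1·0.11072
      = 0.066861 + 0.011072 = 0.077933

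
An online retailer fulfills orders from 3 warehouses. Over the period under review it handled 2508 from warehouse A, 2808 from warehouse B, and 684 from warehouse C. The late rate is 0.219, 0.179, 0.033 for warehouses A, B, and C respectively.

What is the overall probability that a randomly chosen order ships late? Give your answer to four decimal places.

0.1791

Total: 2508 + 2808 + 684 = 6000.
P(A) = 2508/6000 = 0.418. P(B) = 2808/6000 = 0.468. P(C) = 684/6000 = 0.114.
P(L) = P(L|A)·P(A) + P(L|B)·P(B) + P(L|C)·P(C)
      = 0.219·0.418 + 0.179·0.468 + 0.033·0.114
      = 0.091542 + 0.083772 + 0.003762 = 0.179076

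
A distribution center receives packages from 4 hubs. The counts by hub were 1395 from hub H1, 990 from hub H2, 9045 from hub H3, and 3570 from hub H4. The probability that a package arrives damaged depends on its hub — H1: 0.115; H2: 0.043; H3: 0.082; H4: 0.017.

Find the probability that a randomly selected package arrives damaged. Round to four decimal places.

P(D) ≈ 0.0670

Total: 1395 + 990 + 9045 + 3570 = 15000.
P(H1) = 1395/15000 = 0.093. P(H2) = 990/15000 = 0.066. P(H3) = 9045/15000 = 0.603. P(H4) = 3570/15000 = 0.238.
P(D) = P(D|H1)·P(H1) + P(D|H2)·P(H2) + P(D|H3)·P(H3) + P(D|H4)·P(H4)
      = 0.115·0.093 + 0.043·0.066 + 0.082·0.603 + 0.017·0.238
      = 0.010695 + 0.002838 + 0.049446 + 0.004046 = 0.067025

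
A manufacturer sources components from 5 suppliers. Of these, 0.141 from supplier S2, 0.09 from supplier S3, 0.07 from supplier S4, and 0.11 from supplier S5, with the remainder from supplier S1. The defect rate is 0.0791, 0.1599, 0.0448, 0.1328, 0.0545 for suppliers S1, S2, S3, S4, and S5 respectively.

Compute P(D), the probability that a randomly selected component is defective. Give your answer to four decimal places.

P(D) ≈ 0.0885

P(S1) = 1 − (0.141 + 0.09 + 0.07 + 0.11) = 0.589.
Summing over the partition,
P(D) = P(D|S1)·P(S1) + P(D|S2)·P(S2) + P(D|S3)·P(S3) + P(D|S4)·P(S4) + P(D|S5)·P(S5)
      = 0.0791·0.589 + 0.1599·0.141 + 0.0448·0.09 + 0.1328·0.07 + 0.0545·0.11
      = 0.0465899 + 0.0225459 + 0.004032 + 0.009296 + 0.005995 = 0.0884588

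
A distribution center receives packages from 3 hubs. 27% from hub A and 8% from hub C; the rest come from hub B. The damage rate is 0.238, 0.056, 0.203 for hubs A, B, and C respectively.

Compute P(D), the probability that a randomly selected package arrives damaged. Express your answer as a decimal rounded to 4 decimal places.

P(D) ≈ 0.1169

P(B) = 1 − (0.27 + 0.08) = 0.65.
P(D) = P(D|A)·P(A) + P(D|B)·P(B) + P(D|C)·P(C)
      = 0.238·0.27 + 0.056·0.65 + 0.203·0.08
      = 0.06426 + 0.0364 + 0.01624 = 0.1169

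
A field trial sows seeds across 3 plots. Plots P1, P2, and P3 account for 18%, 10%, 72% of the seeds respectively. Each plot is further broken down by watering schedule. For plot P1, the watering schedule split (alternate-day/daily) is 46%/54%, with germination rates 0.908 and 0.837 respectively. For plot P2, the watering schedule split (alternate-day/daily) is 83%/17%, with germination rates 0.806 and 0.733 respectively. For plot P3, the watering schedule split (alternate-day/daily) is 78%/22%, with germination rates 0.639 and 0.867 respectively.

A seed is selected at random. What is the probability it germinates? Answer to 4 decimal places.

0.7321

P(G|P1) = 0.46·0.908 + 0.54·0.837 = 0.41768 + 0.45198 = 0.86966
P(G|P2) = 0.83·0.806 + 0.17·0.733 = 0.66898 + 0.12461 = 0.79359
P(G|P3) = 0.78·0.639 + 0.22·0.867 = 0.49842 + 0.19074 = 0.68916
Then overall,
P(G) = 0.18·0.86966 + 0.1·0.79359 + 0.72·0.68916
      = 0.1565388 + 0.079359 + 0.4961952 = 0.732093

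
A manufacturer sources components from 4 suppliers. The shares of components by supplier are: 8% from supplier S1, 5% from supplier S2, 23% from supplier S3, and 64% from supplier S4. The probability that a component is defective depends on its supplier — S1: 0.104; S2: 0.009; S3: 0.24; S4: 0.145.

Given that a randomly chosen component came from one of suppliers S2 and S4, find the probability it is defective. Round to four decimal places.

P(D|S) ≈ 0.1351

Let S = {S2, S4}.
P(S) = 0.05 + 0.64 = 0.69.
P(D ∩ S) = 0.009·0.05 + 0.145·0.64 = 0.00045 + 0.0928 = 0.09325.
P(D | S) = 0.09325 / 0.69 = 0.135145…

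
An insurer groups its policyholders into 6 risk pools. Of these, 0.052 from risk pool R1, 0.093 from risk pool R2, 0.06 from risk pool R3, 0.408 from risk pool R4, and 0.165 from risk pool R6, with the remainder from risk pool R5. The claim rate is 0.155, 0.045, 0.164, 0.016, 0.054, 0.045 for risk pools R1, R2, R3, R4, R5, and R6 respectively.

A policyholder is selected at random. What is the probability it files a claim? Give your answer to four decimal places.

P(C) ≈ 0.0480

P(R5) = 1 − (0.052 + 0.093 + 0.06 + 0.408 + 0.165) = 0.222.
P(C) = P(C|R1)·P(R1) + P(C|R2)·P(R2) + P(C|R3)·P(R3) + P(C|R4)·P(R4) + P(C|R5)·P(R5) + P(C|R6)·P(R6)
      = 0.155·0.052 + 0.045·0.093 + 0.164·0.06 + 0.016·0.408 + 0.054·0.222 + 0.045·0.165
      = 0.00806 + 0.004185 + 0.00984 + 0.006528 + 0.011988 + 0.007425 = 0.048026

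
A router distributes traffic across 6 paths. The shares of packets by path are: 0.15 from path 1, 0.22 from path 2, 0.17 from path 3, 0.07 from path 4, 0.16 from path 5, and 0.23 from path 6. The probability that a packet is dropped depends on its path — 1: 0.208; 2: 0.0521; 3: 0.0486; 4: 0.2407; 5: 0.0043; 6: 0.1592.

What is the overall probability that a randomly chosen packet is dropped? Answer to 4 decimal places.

Summing over the partition,
P(L) = P(L|1)·P(1) + P(L|2)·P(2) + P(L|3)·P(3) + P(L|4)·P(4) + P(L|5)·P(5) + P(L|6)·P(6)
      = 0.208·0.15 + 0.0521·0.22 + 0.0486·0.17 + 0.2407·0.07 + 0.0043·0.16 + 0.1592·0.23
      = 0.0312 + 0.011462 + 0.008262 + 0.016849 + 0.000688 + 0.036616 = 0.105077

0.1051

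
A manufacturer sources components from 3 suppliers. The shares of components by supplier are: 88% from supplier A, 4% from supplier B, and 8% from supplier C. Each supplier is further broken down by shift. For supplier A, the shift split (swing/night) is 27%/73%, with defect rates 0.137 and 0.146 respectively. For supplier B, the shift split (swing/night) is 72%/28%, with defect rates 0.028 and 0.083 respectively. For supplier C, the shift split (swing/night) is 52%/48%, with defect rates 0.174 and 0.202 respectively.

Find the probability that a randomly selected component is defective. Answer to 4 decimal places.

P(D|A) = 0.27·0.137 + 0.73·0.146 = 0.03699 + 0.10658 = 0.14357
P(D|B) = 0.72·0.028 + 0.28·0.083 = 0.02016 + 0.02324 = 0.0434
P(D|C) = 0.52·0.174 + 0.48·0.202 = 0.09048 + 0.09696 = 0.18744
Then overall,
P(D) = 0.88·0.14357 + 0.04·0.0434 + 0.08·0.18744
      = 0.1263416 + 0.001736 + 0.0149952 = 0.1430728

0.1431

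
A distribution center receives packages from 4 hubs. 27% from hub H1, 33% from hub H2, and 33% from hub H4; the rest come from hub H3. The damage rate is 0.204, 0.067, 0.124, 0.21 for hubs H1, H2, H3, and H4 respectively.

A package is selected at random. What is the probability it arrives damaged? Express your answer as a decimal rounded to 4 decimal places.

P(H3) = 1 − (0.27 + 0.33 + 0.33) = 0.07.
P(D) = P(D|H1)·P(H1) + P(D|H2)·P(H2) + P(D|H3)·P(H3) + P(D|H4)·P(H4)
      = 0.204·0.27 + 0.067·0.33 + 0.124·0.07 + 0.21·0.33
      = 0.05508 + 0.02211 + 0.00868 + 0.0693 = 0.15517

0.1552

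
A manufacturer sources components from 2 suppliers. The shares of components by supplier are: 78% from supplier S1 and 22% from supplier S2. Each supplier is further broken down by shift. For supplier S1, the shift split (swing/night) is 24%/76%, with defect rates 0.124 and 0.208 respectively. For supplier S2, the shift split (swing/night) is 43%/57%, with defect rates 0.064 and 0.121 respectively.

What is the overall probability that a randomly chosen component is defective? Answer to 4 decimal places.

P(D|S1) = 0.24·0.124 + 0.76·0.208 = 0.02976 + 0.15808 = 0.18784
P(D|S2) = 0.43·0.064 + 0.57·0.121 = 0.02752 + 0.06897 = 0.09649
Then overall,
P(D) = 0.78·0.18784 + 0.22·0.09649
      = 0.1465152 + 0.0212278 = 0.167743

P(D) ≈ 0.1677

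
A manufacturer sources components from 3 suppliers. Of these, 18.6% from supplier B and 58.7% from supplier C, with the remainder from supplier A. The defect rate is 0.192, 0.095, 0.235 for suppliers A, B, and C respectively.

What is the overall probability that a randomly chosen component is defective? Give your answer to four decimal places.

0.1992

P(A) = 1 − (0.186 + 0.587) = 0.227.
P(D) = P(D|A)·P(A) + P(D|B)·P(B) + P(D|C)·P(C)
      = 0.192·0.227 + 0.095·0.186 + 0.235·0.587
      = 0.043584 + 0.01767 + 0.137945 = 0.199199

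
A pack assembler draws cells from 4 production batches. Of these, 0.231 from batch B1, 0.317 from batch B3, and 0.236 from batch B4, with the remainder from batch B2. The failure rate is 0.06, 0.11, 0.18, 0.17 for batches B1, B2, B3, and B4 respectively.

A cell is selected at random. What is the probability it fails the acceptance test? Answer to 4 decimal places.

0.1348

P(B2) = 1 − (0.231 + 0.317 + 0.236) = 0.216.
Summing over the partition,
P(F) = P(F|B1)·P(B1) + P(F|B2)·P(B2) + P(F|B3)·P(B3) + P(F|B4)·P(B4)
      = 0.06·0.231 + 0.11·0.216 + 0.18·0.317 + 0.17·0.236
      = 0.01386 + 0.02376 + 0.05706 + 0.04012 = 0.1348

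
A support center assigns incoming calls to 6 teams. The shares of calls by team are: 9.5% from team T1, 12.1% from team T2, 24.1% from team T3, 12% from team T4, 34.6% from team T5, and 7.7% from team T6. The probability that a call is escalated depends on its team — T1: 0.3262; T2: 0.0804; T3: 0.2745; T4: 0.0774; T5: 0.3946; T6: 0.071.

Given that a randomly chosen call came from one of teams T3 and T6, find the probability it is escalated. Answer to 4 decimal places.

Let S = {T3, T6}.
P(S) = 0.241 + 0.077 = 0.318.
P(E ∩ S) = 0.2745·0.241 + 0.071·0.077 = 0.0661545 + 0.005467 = 0.0716215.
P(E | S) = 0.0716215 / 0.318 = 0.225225…

0.2252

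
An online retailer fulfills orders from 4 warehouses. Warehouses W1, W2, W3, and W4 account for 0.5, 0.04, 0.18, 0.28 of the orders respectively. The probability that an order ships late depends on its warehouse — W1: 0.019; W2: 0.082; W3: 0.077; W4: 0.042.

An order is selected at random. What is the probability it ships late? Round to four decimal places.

0.0384

Summing over the partition,
P(L) = P(L|W1)·P(W1) + P(L|W2)·P(W2) + P(L|W3)·P(W3) + P(L|W4)·P(W4)
      = 0.019·0.5 + 0.082·0.04 + 0.077·0.18 + 0.042·0.28
      = 0.0095 + 0.00328 + 0.01386 + 0.01176 = 0.0384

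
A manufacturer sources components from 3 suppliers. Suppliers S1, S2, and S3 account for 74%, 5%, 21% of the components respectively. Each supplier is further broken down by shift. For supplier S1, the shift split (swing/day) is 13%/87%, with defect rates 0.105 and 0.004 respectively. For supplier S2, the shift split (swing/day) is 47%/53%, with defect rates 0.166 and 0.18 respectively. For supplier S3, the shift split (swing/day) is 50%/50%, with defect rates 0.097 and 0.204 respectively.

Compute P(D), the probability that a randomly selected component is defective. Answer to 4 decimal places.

P(D|S1) = 0.13·0.105 + 0.87·0.004 = 0.01365 + 0.00348 = 0.01713
P(D|S2) = 0.47·0.166 + 0.53·0.18 = 0.07802 + 0.0954 = 0.17342
P(D|S3) = 0.5·0.097 + 0.5·0.204 = 0.0485 + 0.102 = 0.1505
Then overall,
P(D) = 0.74·0.01713 + 0.05·0.17342 + 0.21·0.1505
      = 0.0126762 + 0.008671 + 0.031605 = 0.0529522

0.0530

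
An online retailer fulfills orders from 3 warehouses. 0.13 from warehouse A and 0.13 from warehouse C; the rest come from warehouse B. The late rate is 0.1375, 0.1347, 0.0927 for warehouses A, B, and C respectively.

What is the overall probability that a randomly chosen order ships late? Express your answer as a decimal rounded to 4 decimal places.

0.1296

P(B) = 1 − (0.13 + 0.13) = 0.74.
P(L) = P(L|A)·P(A) + P(L|B)·P(B) + P(L|C)·P(C)
      = 0.1375·0.13 + 0.1347·0.74 + 0.0927·0.13
      = 0.017875 + 0.099678 + 0.012051 = 0.129604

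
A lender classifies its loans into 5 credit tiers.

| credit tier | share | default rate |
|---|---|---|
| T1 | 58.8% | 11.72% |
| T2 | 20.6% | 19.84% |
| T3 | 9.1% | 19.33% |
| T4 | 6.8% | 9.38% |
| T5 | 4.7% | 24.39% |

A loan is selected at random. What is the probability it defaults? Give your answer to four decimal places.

P(D) ≈ 0.1452

P(D) = P(D|T1)·P(T1) + P(D|T2)·P(T2) + P(D|T3)·P(T3) + P(D|T4)·P(T4) + P(D|T5)·P(T5)
      = 0.1172·0.588 + 0.1984·0.206 + 0.1933·0.091 + 0.0938·0.068 + 0.2439·0.047
      = 0.0689136 + 0.0408704 + 0.0175903 + 0.0063784 + 0.0114633 = 0.145216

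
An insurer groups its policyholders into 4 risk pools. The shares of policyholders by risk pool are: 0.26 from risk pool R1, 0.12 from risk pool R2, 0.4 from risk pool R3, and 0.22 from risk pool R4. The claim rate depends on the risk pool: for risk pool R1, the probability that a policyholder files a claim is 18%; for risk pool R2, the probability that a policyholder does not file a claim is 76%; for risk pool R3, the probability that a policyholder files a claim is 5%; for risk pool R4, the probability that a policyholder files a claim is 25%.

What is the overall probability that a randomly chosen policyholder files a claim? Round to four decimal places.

0.1506

P(C|R2) = 1 − 0.76 = 0.24.
P(C) = P(C|R1)·P(R1) + P(C|R2)·P(R2) + P(C|R3)·P(R3) + P(C|R4)·P(R4)
      = 0.18·0.26 + 0.24·0.12 + 0.05·0.4 + 0.25·0.22
      = 0.0468 + 0.0288 + 0.02 + 0.055 = 0.1506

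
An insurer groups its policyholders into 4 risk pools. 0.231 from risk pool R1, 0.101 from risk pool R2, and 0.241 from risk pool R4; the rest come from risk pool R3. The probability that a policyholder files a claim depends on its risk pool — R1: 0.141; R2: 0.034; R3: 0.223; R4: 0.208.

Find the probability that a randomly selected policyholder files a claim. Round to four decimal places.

P(C) ≈ 0.1814

P(R3) = 1 − (0.231 + 0.101 + 0.241) = 0.427.
By the law of total probability,
P(C) = P(C|R1)·P(R1) + P(C|R2)·P(R2) + P(C|R3)·P(R3) + P(C|R4)·P(R4)
      = 0.141·0.231 + 0.034·0.101 + 0.223·0.427 + 0.208·0.241
      = 0.032571 + 0.003434 + 0.095221 + 0.050128 = 0.181354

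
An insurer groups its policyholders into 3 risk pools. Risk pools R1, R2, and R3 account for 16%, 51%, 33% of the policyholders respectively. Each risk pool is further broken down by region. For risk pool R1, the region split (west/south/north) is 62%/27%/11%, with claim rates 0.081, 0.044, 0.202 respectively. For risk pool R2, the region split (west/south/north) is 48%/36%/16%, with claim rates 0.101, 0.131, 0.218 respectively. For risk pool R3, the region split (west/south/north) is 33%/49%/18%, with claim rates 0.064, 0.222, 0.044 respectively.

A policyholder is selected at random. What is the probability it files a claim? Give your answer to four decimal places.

P(C) ≈ 0.1255

P(C|R1) = 0.62·0.081 + 0.27·0.044 + 0.11·0.202 = 0.05022 + 0.01188 + 0.02222 = 0.08432
P(C|R2) = 0.48·0.101 + 0.36·0.131 + 0.16·0.218 = 0.04848 + 0.04716 + 0.03488 = 0.13052
P(C|R3) = 0.33·0.064 + 0.49·0.222 + 0.18·0.044 = 0.02112 + 0.10878 + 0.00792 = 0.13782
By total probability over the outer partition,
P(C) = 0.16·0.08432 + 0.51·0.13052 + 0.33·0.13782
      = 0.0134912 + 0.0665652 + 0.0454806 = 0.125537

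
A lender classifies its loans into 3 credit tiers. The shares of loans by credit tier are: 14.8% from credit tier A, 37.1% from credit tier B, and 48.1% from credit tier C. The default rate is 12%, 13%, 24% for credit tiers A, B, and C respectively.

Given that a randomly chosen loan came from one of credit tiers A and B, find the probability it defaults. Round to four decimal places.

Let S = {A, B}.
P(S) = 0.148 + 0.371 = 0.519.
P(D ∩ S) = 0.12·0.148 + 0.13·0.371 = 0.01776 + 0.04823 = 0.06599.
P(D | S) = 0.06599 / 0.519 = 0.127148…

P(D|S) ≈ 0.1271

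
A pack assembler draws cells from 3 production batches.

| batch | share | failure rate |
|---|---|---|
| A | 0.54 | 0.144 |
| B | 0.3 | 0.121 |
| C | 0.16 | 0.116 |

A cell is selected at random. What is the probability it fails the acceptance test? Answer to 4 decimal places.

Summing over the partition,
P(F) = P(F|A)·P(A) + P(F|B)·P(B) + P(F|C)·P(C)
      = 0.144·0.54 + 0.121·0.3 + 0.116·0.16
      = 0.07776 + 0.0363 + 0.01856 = 0.13262

P(F) ≈ 0.1326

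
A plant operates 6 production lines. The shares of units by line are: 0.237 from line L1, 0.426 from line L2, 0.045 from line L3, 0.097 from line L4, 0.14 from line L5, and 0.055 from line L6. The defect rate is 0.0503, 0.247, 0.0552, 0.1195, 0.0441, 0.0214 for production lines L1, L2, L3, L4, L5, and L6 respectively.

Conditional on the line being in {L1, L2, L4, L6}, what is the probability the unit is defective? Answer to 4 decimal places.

0.1594

Let S = {L1, L2, L4, L6}.
P(S) = 0.237 + 0.426 + 0.097 + 0.055 = 0.815.
P(D ∩ S) = 0.0503·0.237 + 0.247·0.426 + 0.1195·0.097 + 0.0214·0.055 = 0.0119211 + 0.105222 + 0.0115915 + 0.001177 = 0.1299116.
P(D | S) = 0.1299116 / 0.815 = 0.159401…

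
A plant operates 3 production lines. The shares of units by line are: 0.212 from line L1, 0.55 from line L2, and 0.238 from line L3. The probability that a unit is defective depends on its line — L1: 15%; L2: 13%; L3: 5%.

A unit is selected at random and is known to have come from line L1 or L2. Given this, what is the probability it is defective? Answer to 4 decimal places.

Let S = {L1, L2}.
P(S) = 0.212 + 0.55 = 0.762.
P(D ∩ S) = 0.15·0.212 + 0.13·0.55 = 0.0318 + 0.0715 = 0.1033.
P(D | S) = 0.1033 / 0.762 = 0.135564…

0.1356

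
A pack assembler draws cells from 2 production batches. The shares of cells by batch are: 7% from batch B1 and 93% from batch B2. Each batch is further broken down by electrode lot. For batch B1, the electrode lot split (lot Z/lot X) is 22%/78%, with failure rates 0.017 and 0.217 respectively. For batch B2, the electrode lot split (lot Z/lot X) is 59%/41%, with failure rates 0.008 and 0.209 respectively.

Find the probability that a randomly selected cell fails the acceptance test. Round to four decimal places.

P(F|B1) = 0.22·0.017 + 0.78·0.217 = 0.00374 + 0.16926 = 0.173
P(F|B2) = 0.59·0.008 + 0.41·0.209 = 0.00472 + 0.08569 = 0.09041
By total probability over the outer partition,
P(F) = 0.07·0.173 + 0.93·0.09041
      = 0.01211 + 0.0840813 = 0.0961913

0.0962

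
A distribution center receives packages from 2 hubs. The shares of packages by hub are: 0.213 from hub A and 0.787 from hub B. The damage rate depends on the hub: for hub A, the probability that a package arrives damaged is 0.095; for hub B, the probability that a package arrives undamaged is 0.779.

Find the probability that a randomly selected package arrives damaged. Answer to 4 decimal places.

P(D|B) = 1 − 0.779 = 0.221.
P(D) = P(D|A)·P(A) + P(D|B)·P(B)
      = 0.095·0.213 + 0.221·0.787
      = 0.020235 + 0.173927 = 0.194162

0.1942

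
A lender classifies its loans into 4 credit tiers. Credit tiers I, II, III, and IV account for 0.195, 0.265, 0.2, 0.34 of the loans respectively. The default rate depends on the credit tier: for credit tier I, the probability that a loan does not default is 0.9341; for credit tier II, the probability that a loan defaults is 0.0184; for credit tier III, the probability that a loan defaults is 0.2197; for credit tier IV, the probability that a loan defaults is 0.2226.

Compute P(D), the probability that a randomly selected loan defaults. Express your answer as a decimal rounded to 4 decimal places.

P(D) ≈ 0.1374

P(D|I) = 1 − 0.9341 = 0.0659.
By the law of total probability,
P(D) = P(D|I)·P(I) + P(D|II)·P(II) + P(D|III)·P(III) + P(D|IV)·P(IV)
      = 0.0659·0.195 + 0.0184·0.265 + 0.2197·0.2 + 0.2226·0.34
      = 0.0128505 + 0.004876 + 0.04394 + 0.075684 = 0.1373505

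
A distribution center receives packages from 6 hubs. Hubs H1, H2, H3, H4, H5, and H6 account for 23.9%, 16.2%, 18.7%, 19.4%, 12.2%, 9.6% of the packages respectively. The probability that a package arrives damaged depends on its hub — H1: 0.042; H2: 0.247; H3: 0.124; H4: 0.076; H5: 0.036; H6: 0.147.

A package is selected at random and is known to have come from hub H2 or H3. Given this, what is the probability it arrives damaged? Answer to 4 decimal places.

P(D|S) ≈ 0.1811

Let S = {H2, H3}.
P(S) = 0.162 + 0.187 = 0.349.
P(D ∩ S) = 0.247·0.162 + 0.124·0.187 = 0.040014 + 0.023188 = 0.063202.
P(D | S) = 0.063202 / 0.349 = 0.181095…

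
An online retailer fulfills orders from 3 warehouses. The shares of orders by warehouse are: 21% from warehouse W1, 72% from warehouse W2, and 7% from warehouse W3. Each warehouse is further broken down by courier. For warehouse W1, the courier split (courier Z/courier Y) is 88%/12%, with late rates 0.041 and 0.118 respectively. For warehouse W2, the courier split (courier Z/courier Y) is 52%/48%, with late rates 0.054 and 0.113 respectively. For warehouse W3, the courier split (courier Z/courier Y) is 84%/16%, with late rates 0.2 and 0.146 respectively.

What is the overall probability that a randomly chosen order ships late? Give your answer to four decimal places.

P(L|W1) = 0.88·0.041 + 0.12·0.118 = 0.03608 + 0.01416 = 0.05024
P(L|W2) = 0.52·0.054 + 0.48·0.113 = 0.02808 + 0.05424 = 0.08232
P(L|W3) = 0.84·0.2 + 0.16·0.146 = 0.168 + 0.02336 = 0.19136
By total probability over the outer partition,
P(L) = 0.21·0.05024 + 0.72·0.08232 + 0.07·0.19136
      = 0.0105504 + 0.0592704 + 0.0133952 = 0.083216

0.0832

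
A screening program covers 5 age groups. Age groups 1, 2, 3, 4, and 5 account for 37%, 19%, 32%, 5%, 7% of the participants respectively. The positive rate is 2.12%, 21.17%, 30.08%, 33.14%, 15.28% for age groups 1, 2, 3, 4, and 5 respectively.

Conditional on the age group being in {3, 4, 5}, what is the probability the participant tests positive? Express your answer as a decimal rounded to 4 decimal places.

Let S = {3, 4, 5}.
P(S) = 0.32 + 0.05 + 0.07 = 0.44.
P(T ∩ S) = 0.3008·0.32 + 0.3314·0.05 + 0.1528·0.07 = 0.096256 + 0.01657 + 0.010696 = 0.123522.
P(T | S) = 0.123522 / 0.44 = 0.280732…

0.2807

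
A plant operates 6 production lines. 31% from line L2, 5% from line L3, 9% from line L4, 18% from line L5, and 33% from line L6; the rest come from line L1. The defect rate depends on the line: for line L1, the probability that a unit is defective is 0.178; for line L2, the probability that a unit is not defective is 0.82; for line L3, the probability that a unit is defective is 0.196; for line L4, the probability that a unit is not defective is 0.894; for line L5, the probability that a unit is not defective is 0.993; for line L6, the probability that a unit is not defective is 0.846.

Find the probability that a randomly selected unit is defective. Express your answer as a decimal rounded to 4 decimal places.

P(L1) = 1 − (0.31 + 0.05 + 0.09 + 0.18 + 0.33) = 0.04.
P(D|L2) = 1 − 0.82 = 0.18.
P(D|L4) = 1 − 0.894 = 0.106.
P(D|L5) = 1 − 0.993 = 0.007.
P(D|L6) = 1 − 0.846 = 0.154.
By the law of total probability,
P(D) = P(D|L1)·P(L1) + P(D|L2)·P(L2) + P(D|L3)·P(L3) + P(D|L4)·P(L4) + P(D|L5)·P(L5) + P(D|L6)·P(L6)
      = 0.178·0.04 + 0.18·0.31 + 0.196·0.05 + 0.106·0.09 + 0.007·0.18 + 0.154·0.33
      = 0.00712 + 0.0558 + 0.0098 + 0.00954 + 0.00126 + 0.05082 = 0.13434

0.1343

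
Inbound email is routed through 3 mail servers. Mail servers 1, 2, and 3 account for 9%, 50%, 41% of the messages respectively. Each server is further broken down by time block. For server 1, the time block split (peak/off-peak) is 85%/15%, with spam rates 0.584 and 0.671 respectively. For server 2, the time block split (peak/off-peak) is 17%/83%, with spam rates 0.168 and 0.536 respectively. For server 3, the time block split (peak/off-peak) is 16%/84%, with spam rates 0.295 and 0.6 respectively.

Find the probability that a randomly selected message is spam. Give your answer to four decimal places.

P(S) ≈ 0.5164

P(S|1) = 0.85·0.584 + 0.15·0.671 = 0.4964 + 0.10065 = 0.59705
P(S|2) = 0.17·0.168 + 0.83·0.536 = 0.02856 + 0.44488 = 0.47344
P(S|3) = 0.16·0.295 + 0.84·0.6 = 0.0472 + 0.504 = 0.5512
Then overall,
P(S) = 0.09·0.59705 + 0.5·0.47344 + 0.41·0.5512
      = 0.0537345 + 0.23672 + 0.225992 = 0.5164465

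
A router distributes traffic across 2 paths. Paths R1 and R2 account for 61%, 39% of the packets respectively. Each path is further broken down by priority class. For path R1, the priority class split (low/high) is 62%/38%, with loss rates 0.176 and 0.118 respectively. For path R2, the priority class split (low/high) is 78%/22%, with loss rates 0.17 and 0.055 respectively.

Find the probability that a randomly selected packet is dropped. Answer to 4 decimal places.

0.1503

P(L|R1) = 0.62·0.176 + 0.38·0.118 = 0.10912 + 0.04484 = 0.15396
P(L|R2) = 0.78·0.17 + 0.22·0.055 = 0.1326 + 0.0121 = 0.1447
By total probability over the outer partition,
P(L) = 0.61·0.15396 + 0.39·0.1447
      = 0.0939156 + 0.056433 = 0.1503486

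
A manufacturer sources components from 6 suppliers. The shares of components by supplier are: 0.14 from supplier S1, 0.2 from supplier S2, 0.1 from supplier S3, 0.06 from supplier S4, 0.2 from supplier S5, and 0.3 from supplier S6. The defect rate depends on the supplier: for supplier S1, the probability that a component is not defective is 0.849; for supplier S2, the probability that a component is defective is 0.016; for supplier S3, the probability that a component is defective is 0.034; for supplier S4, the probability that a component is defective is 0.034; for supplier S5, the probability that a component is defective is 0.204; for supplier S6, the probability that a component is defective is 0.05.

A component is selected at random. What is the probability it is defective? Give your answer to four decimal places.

P(D|S1) = 1 − 0.849 = 0.151.
P(D) = P(D|S1)·P(S1) + P(D|S2)·P(S2) + P(D|S3)·P(S3) + P(D|S4)·P(S4) + P(D|S5)·P(S5) + P(D|S6)·P(S6)
      = 0.151·0.14 + 0.016·0.2 + 0.034·0.1 + 0.034·0.06 + 0.204·0.2 + 0.05·0.3
      = 0.02114 + 0.0032 + 0.0034 + 0.00204 + 0.0408 + 0.015 = 0.08558

P(D) ≈ 0.0856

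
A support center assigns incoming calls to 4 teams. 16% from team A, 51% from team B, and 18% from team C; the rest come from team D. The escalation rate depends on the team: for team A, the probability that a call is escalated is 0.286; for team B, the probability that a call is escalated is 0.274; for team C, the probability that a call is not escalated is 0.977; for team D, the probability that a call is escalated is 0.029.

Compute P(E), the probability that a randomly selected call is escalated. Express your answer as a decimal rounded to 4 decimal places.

0.1940

P(D) = 1 − (0.16 + 0.51 + 0.18) = 0.15.
P(E|C) = 1 − 0.977 = 0.023.
P(E) = P(E|A)·P(A) + P(E|B)·P(B) + P(E|C)·P(C) + P(E|D)·P(D)
      = 0.286·0.16 + 0.274·0.51 + 0.023·0.18 + 0.029·0.15
      = 0.04576 + 0.13974 + 0.00414 + 0.00435 = 0.19399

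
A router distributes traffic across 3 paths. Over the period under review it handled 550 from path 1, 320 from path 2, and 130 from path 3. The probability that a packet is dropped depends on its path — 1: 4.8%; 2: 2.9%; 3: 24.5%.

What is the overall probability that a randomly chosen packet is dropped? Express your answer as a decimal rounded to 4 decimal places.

0.0675

Total: 550 + 320 + 130 = 1000.
P(1) = 550/1000 = 0.55. P(2) = 320/1000 = 0.32. P(3) = 130/1000 = 0.13.
Summing over the partition,
P(L) = P(L|1)·P(1) + P(L|2)·P(2) + P(L|3)·P(3)
      = 0.048·0.55 + 0.029·0.32 + 0.245·0.13
      = 0.0264 + 0.00928 + 0.03185 = 0.06753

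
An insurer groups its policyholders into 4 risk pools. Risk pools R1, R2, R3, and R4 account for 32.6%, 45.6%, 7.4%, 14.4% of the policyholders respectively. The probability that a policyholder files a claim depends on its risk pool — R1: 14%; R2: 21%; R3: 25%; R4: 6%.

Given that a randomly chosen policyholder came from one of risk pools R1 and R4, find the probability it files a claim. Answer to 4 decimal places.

Let S = {R1, R4}.
P(S) = 0.326 + 0.144 = 0.47.
P(C ∩ S) = 0.14·0.326 + 0.06·0.144 = 0.04564 + 0.00864 = 0.05428.
P(C | S) = 0.05428 / 0.47 = 0.115489…

0.1155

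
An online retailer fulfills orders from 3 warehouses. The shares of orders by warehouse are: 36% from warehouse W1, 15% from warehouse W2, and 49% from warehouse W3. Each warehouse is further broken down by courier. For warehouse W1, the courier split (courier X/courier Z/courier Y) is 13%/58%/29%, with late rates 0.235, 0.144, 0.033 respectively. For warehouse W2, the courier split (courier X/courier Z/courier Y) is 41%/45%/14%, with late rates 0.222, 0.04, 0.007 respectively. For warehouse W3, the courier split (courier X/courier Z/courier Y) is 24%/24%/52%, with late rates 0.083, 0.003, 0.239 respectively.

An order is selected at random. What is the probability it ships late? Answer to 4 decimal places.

P(L|W1) = 0.13·0.235 + 0.58·0.144 + 0.29·0.033 = 0.03055 + 0.08352 + 0.00957 = 0.12364
P(L|W2) = 0.41·0.222 + 0.45·0.04 + 0.14·0.007 = 0.09102 + 0.018 + 0.00098 = 0.11
P(L|W3) = 0.24·0.083 + 0.24·0.003 + 0.52·0.239 = 0.01992 + 0.00072 + 0.12428 = 0.14492
Then overall,
P(L) = 0.36·0.12364 + 0.15·0.11 + 0.49·0.14492
      = 0.0445104 + 0.0165 + 0.0710108 = 0.1320212

P(L) ≈ 0.1320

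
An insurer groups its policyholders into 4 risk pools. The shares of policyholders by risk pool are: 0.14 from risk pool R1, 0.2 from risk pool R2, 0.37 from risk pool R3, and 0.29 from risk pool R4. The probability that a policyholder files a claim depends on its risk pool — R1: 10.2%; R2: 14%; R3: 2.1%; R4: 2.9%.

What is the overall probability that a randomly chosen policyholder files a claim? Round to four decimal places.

Using total probability over the partition,
P(C) = P(C|R1)·P(R1) + P(C|R2)·P(R2) + P(C|R3)·P(R3) + P(C|R4)·P(R4)
      = 0.102·0.14 + 0.14·0.2 + 0.021·0.37 + 0.029·0.29
      = 0.01428 + 0.028 + 0.00777 + 0.00841 = 0.05846

P(C) ≈ 0.0585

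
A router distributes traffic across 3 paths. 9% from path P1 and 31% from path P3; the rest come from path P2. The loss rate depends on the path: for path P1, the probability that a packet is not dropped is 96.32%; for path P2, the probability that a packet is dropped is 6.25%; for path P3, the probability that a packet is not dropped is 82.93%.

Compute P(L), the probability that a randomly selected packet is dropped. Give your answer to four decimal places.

P(P2) = 1 − (0.09 + 0.31) = 0.6.
P(L|P1) = 1 − 0.9632 = 0.0368.
P(L|P3) = 1 − 0.8293 = 0.1707.
P(L) = P(L|P1)·P(P1) + P(L|P2)·P(P2) + P(L|P3)·P(P3)
      = 0.0368·0.09 + 0.0625·0.6 + 0.1707·0.31
      = 0.003312 + 0.0375 + 0.052917 = 0.093729

P(L) ≈ 0.0937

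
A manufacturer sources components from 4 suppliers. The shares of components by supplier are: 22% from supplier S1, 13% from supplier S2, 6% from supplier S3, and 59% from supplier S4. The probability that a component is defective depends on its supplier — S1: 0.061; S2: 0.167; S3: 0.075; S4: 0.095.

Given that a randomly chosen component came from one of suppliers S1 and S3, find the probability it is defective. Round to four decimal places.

Let S = {S1, S3}.
P(S) = 0.22 + 0.06 = 0.28.
P(D ∩ S) = 0.061·0.22 + 0.075·0.06 = 0.01342 + 0.0045 = 0.01792.
P(D | S) = 0.01792 / 0.28 = 0.064000…

0.0640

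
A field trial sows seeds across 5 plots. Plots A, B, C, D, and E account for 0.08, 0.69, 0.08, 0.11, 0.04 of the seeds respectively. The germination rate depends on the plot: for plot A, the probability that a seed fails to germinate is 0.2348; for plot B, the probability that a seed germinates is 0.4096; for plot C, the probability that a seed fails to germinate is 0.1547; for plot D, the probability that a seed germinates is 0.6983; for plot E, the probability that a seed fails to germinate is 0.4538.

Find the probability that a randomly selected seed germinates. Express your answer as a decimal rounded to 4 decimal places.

P(G) ≈ 0.5101

P(G|A) = 1 − 0.2348 = 0.7652.
P(G|C) = 1 − 0.1547 = 0.8453.
P(G|E) = 1 − 0.4538 = 0.5462.
P(G) = P(G|A)·P(A) + P(G|B)·P(B) + P(G|C)·P(C) + P(G|D)·P(D) + P(G|E)·P(E)
      = 0.7652·0.08 + 0.4096·0.69 + 0.8453·0.08 + 0.6983·0.11 + 0.5462·0.04
      = 0.061216 + 0.282624 + 0.067624 + 0.076813 + 0.021848 = 0.510125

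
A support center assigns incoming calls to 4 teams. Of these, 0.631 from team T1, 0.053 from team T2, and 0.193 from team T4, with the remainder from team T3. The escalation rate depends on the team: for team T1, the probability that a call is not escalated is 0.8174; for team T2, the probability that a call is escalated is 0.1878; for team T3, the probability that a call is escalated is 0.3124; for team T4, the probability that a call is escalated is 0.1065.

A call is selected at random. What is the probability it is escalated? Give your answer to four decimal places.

0.1842

P(T3) = 1 − (0.631 + 0.053 + 0.193) = 0.123.
P(E|T1) = 1 − 0.8174 = 0.1826.
P(E) = P(E|T1)·P(T1) + P(E|T2)·P(T2) + P(E|T3)·P(T3) + P(E|T4)·P(T4)
      = 0.1826·0.631 + 0.1878·0.053 + 0.3124·0.123 + 0.1065·0.193
      = 0.1152206 + 0.0099534 + 0.0384252 + 0.0205545 = 0.1841537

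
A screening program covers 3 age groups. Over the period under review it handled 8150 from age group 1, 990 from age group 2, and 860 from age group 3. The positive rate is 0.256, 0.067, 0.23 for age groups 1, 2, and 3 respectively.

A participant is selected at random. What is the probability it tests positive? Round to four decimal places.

Total: 8150 + 990 + 860 = 10000.
P(1) = 8150/10000 = 0.815. P(2) = 990/10000 = 0.099. P(3) = 860/10000 = 0.086.
By the law of total probability,
P(T) = P(T|1)·P(1) + P(T|2)·P(2) + P(T|3)·P(3)
      = 0.256·0.815 + 0.067·0.099 + 0.23·0.086
      = 0.20864 + 0.006633 + 0.01978 = 0.235053

P(T) ≈ 0.2351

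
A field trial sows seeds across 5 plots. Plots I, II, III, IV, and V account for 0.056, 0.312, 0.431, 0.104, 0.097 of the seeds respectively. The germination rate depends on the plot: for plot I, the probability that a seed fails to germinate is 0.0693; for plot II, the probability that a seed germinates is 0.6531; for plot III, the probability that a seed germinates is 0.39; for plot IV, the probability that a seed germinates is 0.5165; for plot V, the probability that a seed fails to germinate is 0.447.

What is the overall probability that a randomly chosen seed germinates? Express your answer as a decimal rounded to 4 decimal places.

P(G|I) = 1 − 0.0693 = 0.9307.
P(G|V) = 1 − 0.447 = 0.553.
Using total probability over the partition,
P(G) = P(G|I)·P(I) + P(G|II)·P(II) + P(G|III)·P(III) + P(G|IV)·P(IV) + P(G|V)·P(V)
      = 0.9307·0.056 + 0.6531·0.312 + 0.39·0.431 + 0.5165·0.104 + 0.553·0.097
      = 0.0521192 + 0.2037672 + 0.16809 + 0.053716 + 0.053641 = 0.5313334

0.5313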